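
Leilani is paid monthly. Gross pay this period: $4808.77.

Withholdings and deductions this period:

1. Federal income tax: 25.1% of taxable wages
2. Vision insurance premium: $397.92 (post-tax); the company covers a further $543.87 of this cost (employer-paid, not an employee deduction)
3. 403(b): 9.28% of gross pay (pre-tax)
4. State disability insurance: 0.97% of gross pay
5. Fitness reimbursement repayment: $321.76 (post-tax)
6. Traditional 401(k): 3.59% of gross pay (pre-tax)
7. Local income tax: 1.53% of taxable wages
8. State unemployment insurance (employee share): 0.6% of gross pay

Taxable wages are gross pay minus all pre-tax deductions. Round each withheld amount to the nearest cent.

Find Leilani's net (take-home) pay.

$2278.94

403(b): $4808.77 × 0.0928 = $446.25
Traditional 401(k): $4808.77 × 0.0359 = $172.63
Pre-tax total = $446.25 + $172.63 = $618.88
Taxable wages = $4808.77 − $618.88 = $4189.89
Local income tax: $4189.89 × 0.0153 = $64.11
Federal income tax: $4189.89 × 0.251 = $1051.66
State disability insurance: $4808.77 × 0.0097 = $46.65
State unemployment insurance (employee share): $4808.77 × 0.006 = $28.85
Vision insurance premium: $397.92
Fitness reimbursement repayment: $321.76
(Employer's $543.87 toward vision insurance premium is not withheld from the employee.)
Total deductions = $446.25 + $172.63 + $64.11 + $1051.66 + $46.65 + $28.85 + $397.92 + $321.76 = $2529.83
Net pay = $4808.77 − $2529.83 = $2278.94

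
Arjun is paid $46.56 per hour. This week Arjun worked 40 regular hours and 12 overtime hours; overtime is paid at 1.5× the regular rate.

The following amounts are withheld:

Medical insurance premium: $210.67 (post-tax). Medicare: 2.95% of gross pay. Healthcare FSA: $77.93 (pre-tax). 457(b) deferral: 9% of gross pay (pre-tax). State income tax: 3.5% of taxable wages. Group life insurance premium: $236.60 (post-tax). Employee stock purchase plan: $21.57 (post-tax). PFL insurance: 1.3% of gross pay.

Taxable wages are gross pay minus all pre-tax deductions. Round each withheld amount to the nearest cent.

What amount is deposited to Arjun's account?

Regular pay: 40 × $46.56 = $1,862.40
Overtime pay: 12 × $46.56 × 1.5 = $838.08
Gross pay = $1,862.40 + $838.08 = $2,700.48
Healthcare FSA: $77.93
457(b) deferral: $2,700.48 × 0.09 = $243.04
Pre-tax total = $77.93 + $243.04 = $320.97
Taxable wages = $2,700.48 − $320.97 = $2,379.51
State income tax: $2,379.51 × 0.035 = $83.28
PFL insurance: $2,700.48 × 0.013 = $35.11
Medicare: $2,700.48 × 0.0295 = $79.66
Employee stock purchase plan: $21.57
Medical insurance premium: $210.67
Group life insurance premium: $236.60
Total deductions = $77.93 + $243.04 + $83.28 + $35.11 + $79.66 + $21.57 + $210.67 + $236.60 = $987.86
Net pay = $2,700.48 − $987.86 = $1,712.62

$1,712.62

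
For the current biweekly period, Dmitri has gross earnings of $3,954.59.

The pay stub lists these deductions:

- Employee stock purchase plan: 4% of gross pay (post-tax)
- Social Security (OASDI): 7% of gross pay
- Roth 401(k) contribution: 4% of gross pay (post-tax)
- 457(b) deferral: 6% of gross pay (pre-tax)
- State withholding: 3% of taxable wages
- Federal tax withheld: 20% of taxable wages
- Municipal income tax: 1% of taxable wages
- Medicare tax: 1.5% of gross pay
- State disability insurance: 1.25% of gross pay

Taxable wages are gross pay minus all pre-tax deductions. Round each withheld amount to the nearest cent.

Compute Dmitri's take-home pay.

$2,123.23

457(b) deferral: $3,954.59 × 0.06 = $237.28
Taxable wages = $3,954.59 − $237.28 = $3,717.31
Federal tax withheld: $3,717.31 × 0.2 = $743.46
State withholding: $3,717.31 × 0.03 = $111.52
Municipal income tax: $3,717.31 × 0.01 = $37.17
Medicare tax: $3,954.59 × 0.015 = $59.32
Social Security (OASDI): $3,954.59 × 0.07 = $276.82
State disability insurance: $3,954.59 × 0.0125 = $49.43
Employee stock purchase plan: $3,954.59 × 0.04 = $158.18
Roth 401(k) contribution: $3,954.59 × 0.04 = $158.18
Total deductions = $237.28 + $743.46 + $111.52 + $37.17 + $59.32 + $276.82 + $49.43 + $158.18 + $158.18 = $1,831.36
Net pay = $3,954.59 − $1,831.36 = $2,123.23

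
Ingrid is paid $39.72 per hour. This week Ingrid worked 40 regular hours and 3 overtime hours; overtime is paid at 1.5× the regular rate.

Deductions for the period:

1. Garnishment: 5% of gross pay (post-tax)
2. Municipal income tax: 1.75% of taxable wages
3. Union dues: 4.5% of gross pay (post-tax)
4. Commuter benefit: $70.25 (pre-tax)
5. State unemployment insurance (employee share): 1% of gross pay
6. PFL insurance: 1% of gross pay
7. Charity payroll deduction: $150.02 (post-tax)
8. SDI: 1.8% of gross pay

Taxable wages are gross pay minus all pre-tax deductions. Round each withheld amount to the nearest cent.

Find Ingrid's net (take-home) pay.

Regular pay: 40 × $39.72 = $1,588.80
Overtime pay: 3 × $39.72 × 1.5 = $178.74
Gross pay = $1,588.80 + $178.74 = $1,767.54
Commuter benefit: $70.25
Taxable wages = $1,767.54 − $70.25 = $1,697.29
Municipal income tax: $1,697.29 × 0.0175 = $29.70
SDI: $1,767.54 × 0.018 = $31.82
State unemployment insurance (employee share): $1,767.54 × 0.01 = $17.68
PFL insurance: $1,767.54 × 0.01 = $17.68
Union dues: $1,767.54 × 0.045 = $79.54
Garnishment: $1,767.54 × 0.05 = $88.38
Charity payroll deduction: $150.02
Total deductions = $70.25 + $29.70 + $31.82 + $17.68 + $17.68 + $79.54 + $88.38 + $150.02 = $485.07
Net pay = $1,767.54 − $485.07 = $1,282.47

$1,282.47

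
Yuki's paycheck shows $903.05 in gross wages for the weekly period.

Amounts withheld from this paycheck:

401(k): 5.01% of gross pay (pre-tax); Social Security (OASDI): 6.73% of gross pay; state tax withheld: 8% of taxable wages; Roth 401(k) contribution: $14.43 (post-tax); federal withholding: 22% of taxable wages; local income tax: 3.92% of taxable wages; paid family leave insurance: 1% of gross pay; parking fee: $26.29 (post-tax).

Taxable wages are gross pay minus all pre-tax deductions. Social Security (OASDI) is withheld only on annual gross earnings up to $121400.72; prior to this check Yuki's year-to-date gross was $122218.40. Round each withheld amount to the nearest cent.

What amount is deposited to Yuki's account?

401(k): $903.05 × 0.0501 = $45.24
Taxable wages = $903.05 − $45.24 = $857.81
Local income tax: $857.81 × 0.0392 = $33.63
State tax withheld: $857.81 × 0.08 = $68.62
Federal withholding: $857.81 × 0.22 = $188.72
Social Security (OASDI): annual cap $121400.72 already reached (YTD $122218.40), so $0.00
Paid family leave insurance: $903.05 × 0.01 = $9.03
Parking fee: $26.29
Roth 401(k) contribution: $14.43
Total deductions = $45.24 + $33.63 + $68.62 + $188.72 + $0.00 + $9.03 + $26.29 + $14.43 = $385.96
Net pay = $903.05 − $385.96 = $517.09

$517.09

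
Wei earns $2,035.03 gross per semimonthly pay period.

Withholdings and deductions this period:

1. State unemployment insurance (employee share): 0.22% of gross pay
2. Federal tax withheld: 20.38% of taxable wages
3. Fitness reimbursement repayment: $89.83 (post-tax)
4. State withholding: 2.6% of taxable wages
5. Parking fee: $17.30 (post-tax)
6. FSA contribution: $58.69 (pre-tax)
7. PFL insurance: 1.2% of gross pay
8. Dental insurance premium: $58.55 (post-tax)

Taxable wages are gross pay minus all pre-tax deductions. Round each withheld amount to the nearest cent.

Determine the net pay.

$1,327.60

FSA contribution: $58.69
Taxable wages = $2,035.03 − $58.69 = $1,976.34
Federal tax withheld: $1,976.34 × 0.2038 = $402.78
State withholding: $1,976.34 × 0.026 = $51.38
State unemployment insurance (employee share): $2,035.03 × 0.0022 = $4.48
PFL insurance: $2,035.03 × 0.012 = $24.42
Parking fee: $17.30
Fitness reimbursement repayment: $89.83
Dental insurance premium: $58.55
Total deductions = $58.69 + $402.78 + $51.38 + $4.48 + $24.42 + $17.30 + $89.83 + $58.55 = $707.43
Net pay = $2,035.03 − $707.43 = $1,327.60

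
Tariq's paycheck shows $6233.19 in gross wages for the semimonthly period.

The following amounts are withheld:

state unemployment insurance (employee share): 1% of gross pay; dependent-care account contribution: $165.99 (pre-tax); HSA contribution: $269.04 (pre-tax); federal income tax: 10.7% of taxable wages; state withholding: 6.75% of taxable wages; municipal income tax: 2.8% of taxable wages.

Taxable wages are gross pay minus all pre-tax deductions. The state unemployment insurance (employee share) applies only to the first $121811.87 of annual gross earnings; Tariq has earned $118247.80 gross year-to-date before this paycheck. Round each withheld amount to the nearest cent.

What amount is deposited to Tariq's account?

Dependent-care account contribution: $165.99
HSA contribution: $269.04
Pre-tax total = $165.99 + $269.04 = $435.03
Taxable wages = $6233.19 − $435.03 = $5798.16
Federal income tax: $5798.16 × 0.107 = $620.40
Municipal income tax: $5798.16 × 0.028 = $162.35
State withholding: $5798.16 × 0.0675 = $391.38
State unemployment insurance (employee share): only $121811.87 − $118247.80 = $3564.07 of this check is subject → $3564.07 × 0.01 = $35.64
Total deductions = $165.99 + $269.04 + $620.40 + $162.35 + $391.38 + $35.64 = $1644.80
Net pay = $6233.19 − $1644.80 = $4588.39

$4588.39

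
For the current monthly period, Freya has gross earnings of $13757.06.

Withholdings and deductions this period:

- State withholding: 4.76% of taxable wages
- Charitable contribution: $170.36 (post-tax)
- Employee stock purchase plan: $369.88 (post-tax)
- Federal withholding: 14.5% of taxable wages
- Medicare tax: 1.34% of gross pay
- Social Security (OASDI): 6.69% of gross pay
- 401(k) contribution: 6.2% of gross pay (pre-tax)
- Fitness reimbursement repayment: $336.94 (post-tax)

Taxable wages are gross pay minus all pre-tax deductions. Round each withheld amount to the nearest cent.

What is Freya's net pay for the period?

$8436.91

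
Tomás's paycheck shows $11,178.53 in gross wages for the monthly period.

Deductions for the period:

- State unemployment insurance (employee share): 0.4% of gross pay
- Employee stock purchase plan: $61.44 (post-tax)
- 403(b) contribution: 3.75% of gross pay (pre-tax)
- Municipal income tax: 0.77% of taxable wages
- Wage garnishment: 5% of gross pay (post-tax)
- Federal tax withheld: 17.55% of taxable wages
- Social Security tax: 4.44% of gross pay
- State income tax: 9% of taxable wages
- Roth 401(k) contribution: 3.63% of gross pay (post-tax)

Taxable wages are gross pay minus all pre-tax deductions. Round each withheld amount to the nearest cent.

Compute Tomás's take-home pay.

403(b) contribution: $11,178.53 × 0.0375 = $419.19
Taxable wages = $11,178.53 − $419.19 = $10,759.34
Federal tax withheld: $10,759.34 × 0.1755 = $1,888.26
Municipal income tax: $10,759.34 × 0.0077 = $82.85
State income tax: $10,759.34 × 0.09 = $968.34
State unemployment insurance (employee share): $11,178.53 × 0.004 = $44.71
Social Security tax: $11,178.53 × 0.0444 = $496.33
Roth 401(k) contribution: $11,178.53 × 0.0363 = $405.78
Employee stock purchase plan: $61.44
Wage garnishment: $11,178.53 × 0.05 = $558.93
Total deductions = $419.19 + $1,888.26 + $82.85 + $968.34 + $44.71 + $496.33 + $405.78 + $61.44 + $558.93 = $4,925.83
Net pay = $11,178.53 − $4,925.83 = $6,252.70

$6,252.70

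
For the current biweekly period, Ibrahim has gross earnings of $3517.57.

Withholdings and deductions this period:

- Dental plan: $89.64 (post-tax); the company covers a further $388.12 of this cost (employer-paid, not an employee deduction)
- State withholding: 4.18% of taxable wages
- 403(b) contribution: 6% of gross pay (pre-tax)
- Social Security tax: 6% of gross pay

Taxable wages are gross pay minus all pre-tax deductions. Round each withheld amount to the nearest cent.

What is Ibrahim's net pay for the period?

$2867.62

403(b) contribution: $3517.57 × 0.06 = $211.05
Taxable wages = $3517.57 − $211.05 = $3306.52
State withholding: $3306.52 × 0.0418 = $138.21
Social Security tax: $3517.57 × 0.06 = $211.05
Dental plan: $89.64
(Employer's $388.12 toward dental plan is not withheld from the employee.)
Total deductions = $211.05 + $138.21 + $211.05 + $89.64 = $649.95
Net pay = $3517.57 − $649.95 = $2867.62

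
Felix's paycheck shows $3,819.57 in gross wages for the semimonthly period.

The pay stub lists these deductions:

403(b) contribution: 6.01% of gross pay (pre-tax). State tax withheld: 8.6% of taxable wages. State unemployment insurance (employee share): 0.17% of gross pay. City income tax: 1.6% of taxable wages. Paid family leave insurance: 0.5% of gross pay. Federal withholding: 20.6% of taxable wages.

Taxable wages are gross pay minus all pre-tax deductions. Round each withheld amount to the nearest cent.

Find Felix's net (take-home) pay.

$2,458.70

403(b) contribution: $3,819.57 × 0.0601 = $229.56
Taxable wages = $3,819.57 − $229.56 = $3,590.01
Federal withholding: $3,590.01 × 0.206 = $739.54
State tax withheld: $3,590.01 × 0.086 = $308.74
City income tax: $3,590.01 × 0.016 = $57.44
State unemployment insurance (employee share): $3,819.57 × 0.0017 = $6.49
Paid family leave insurance: $3,819.57 × 0.005 = $19.10
Total deductions = $229.56 + $739.54 + $308.74 + $57.44 + $6.49 + $19.10 = $1,360.87
Net pay = $3,819.57 − $1,360.87 = $2,458.70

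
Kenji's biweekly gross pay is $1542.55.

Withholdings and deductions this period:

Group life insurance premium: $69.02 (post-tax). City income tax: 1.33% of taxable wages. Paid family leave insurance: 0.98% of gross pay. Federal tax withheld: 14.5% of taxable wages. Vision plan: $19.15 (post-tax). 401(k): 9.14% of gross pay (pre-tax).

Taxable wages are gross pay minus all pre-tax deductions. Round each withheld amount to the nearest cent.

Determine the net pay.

401(k): $1542.55 × 0.0914 = $140.99
Taxable wages = $1542.55 − $140.99 = $1401.56
City income tax: $1401.56 × 0.0133 = $18.64
Federal tax withheld: $1401.56 × 0.145 = $203.23
Paid family leave insurance: $1542.55 × 0.0098 = $15.12
Group life insurance premium: $69.02
Vision plan: $19.15
Total deductions = $140.99 + $18.64 + $203.23 + $15.12 + $69.02 + $19.15 = $466.15
Net pay = $1542.55 − $466.15 = $1076.40

$1076.40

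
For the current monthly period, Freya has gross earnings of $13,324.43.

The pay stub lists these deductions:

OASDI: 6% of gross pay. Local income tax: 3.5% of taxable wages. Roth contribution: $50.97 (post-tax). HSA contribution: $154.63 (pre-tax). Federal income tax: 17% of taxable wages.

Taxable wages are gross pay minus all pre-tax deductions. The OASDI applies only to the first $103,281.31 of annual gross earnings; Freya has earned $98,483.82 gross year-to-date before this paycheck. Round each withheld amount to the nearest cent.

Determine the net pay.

HSA contribution: $154.63
Taxable wages = $13,324.43 − $154.63 = $13,169.80
Local income tax: $13,169.80 × 0.035 = $460.94
Federal income tax: $13,169.80 × 0.17 = $2,238.87
OASDI: only $103,281.31 − $98,483.82 = $4,797.49 of this check is subject → $4,797.49 × 0.06 = $287.85
Roth contribution: $50.97
Total deductions = $154.63 + $460.94 + $2,238.87 + $287.85 + $50.97 = $3,193.26
Net pay = $13,324.43 − $3,193.26 = $10,131.17

$10,131.17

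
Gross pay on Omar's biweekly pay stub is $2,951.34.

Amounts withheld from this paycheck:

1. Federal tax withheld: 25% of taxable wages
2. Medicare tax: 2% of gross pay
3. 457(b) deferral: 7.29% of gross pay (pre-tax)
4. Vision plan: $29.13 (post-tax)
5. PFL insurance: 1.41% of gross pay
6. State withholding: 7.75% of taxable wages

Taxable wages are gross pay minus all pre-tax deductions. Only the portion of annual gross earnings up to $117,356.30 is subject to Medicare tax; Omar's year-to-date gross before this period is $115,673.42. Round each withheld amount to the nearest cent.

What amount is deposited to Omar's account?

$1,735.69

457(b) deferral: $2,951.34 × 0.0729 = $215.15
Taxable wages = $2,951.34 − $215.15 = $2,736.19
State withholding: $2,736.19 × 0.0775 = $212.05
Federal tax withheld: $2,736.19 × 0.25 = $684.05
Medicare tax: only $117,356.30 − $115,673.42 = $1,682.88 of this check is subject → $1,682.88 × 0.02 = $33.66
PFL insurance: $2,951.34 × 0.0141 = $41.61
Vision plan: $29.13
Total deductions = $215.15 + $212.05 + $684.05 + $33.66 + $41.61 + $29.13 = $1,215.65
Net pay = $2,951.34 − $1,215.65 = $1,735.69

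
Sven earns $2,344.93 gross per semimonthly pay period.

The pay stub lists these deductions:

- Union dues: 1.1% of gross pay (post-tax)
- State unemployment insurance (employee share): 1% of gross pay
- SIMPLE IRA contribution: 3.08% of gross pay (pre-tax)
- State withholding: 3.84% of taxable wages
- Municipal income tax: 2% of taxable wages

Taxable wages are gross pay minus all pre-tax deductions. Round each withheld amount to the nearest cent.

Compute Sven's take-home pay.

SIMPLE IRA contribution: $2,344.93 × 0.0308 = $72.22
Taxable wages = $2,344.93 − $72.22 = $2,272.71
Municipal income tax: $2,272.71 × 0.02 = $45.45
State withholding: $2,272.71 × 0.0384 = $87.27
State unemployment insurance (employee share): $2,344.93 × 0.01 = $23.45
Union dues: $2,344.93 × 0.011 = $25.79
Total deductions = $72.22 + $45.45 + $87.27 + $23.45 + $25.79 = $254.18
Net pay = $2,344.93 − $254.18 = $2,090.75

$2,090.75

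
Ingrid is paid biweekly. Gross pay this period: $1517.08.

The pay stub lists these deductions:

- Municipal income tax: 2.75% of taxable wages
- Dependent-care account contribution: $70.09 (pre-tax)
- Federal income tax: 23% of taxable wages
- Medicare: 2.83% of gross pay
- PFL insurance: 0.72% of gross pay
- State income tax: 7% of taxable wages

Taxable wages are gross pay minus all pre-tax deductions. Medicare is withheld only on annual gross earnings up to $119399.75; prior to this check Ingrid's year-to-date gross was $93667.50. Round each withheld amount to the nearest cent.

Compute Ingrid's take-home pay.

$919.25

Dependent-care account contribution: $70.09
Taxable wages = $1517.08 − $70.09 = $1446.99
State income tax: $1446.99 × 0.07 = $101.29
Federal income tax: $1446.99 × 0.23 = $332.81
Municipal income tax: $1446.99 × 0.0275 = $39.79
PFL insurance: $1517.08 × 0.0072 = $10.92
Medicare: cap not yet reached, full $1517.08 is subject → $1517.08 × 0.0283 = $42.93
Total deductions = $70.09 + $101.29 + $332.81 + $39.79 + $10.92 + $42.93 = $597.83
Net pay = $1517.08 − $597.83 = $919.25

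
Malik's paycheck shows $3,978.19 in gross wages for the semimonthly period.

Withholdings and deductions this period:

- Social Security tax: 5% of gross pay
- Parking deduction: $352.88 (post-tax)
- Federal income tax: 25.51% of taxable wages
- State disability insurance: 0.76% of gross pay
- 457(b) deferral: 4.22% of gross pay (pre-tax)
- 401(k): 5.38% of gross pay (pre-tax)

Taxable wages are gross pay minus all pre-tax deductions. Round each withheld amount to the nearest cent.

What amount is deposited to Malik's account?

457(b) deferral: $3,978.19 × 0.0422 = $167.88
401(k): $3,978.19 × 0.0538 = $214.03
Pre-tax total = $167.88 + $214.03 = $381.91
Taxable wages = $3,978.19 − $381.91 = $3,596.28
Federal income tax: $3,596.28 × 0.2551 = $917.41
Social Security tax: $3,978.19 × 0.05 = $198.91
State disability insurance: $3,978.19 × 0.0076 = $30.23
Parking deduction: $352.88
Total deductions = $167.88 + $214.03 + $917.41 + $198.91 + $30.23 + $352.88 = $1,881.34
Net pay = $3,978.19 − $1,881.34 = $2,096.85

$2,096.85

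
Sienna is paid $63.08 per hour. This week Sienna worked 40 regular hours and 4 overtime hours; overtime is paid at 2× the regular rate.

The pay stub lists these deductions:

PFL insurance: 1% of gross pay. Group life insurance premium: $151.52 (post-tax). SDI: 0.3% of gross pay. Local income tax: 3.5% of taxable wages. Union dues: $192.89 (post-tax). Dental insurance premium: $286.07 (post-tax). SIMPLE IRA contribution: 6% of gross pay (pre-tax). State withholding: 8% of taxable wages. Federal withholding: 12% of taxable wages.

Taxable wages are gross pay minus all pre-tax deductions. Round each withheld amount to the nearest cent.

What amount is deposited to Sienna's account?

Regular pay: 40 × $63.08 = $2,523.20
Overtime pay: 4 × $63.08 × 2 = $504.64
Gross pay = $2,523.20 + $504.64 = $3,027.84
SIMPLE IRA contribution: $3,027.84 × 0.06 = $181.67
Taxable wages = $3,027.84 − $181.67 = $2,846.17
State withholding: $2,846.17 × 0.08 = $227.69
Federal withholding: $2,846.17 × 0.12 = $341.54
Local income tax: $2,846.17 × 0.035 = $99.62
PFL insurance: $3,027.84 × 0.01 = $30.28
SDI: $3,027.84 × 0.003 = $9.08
Dental insurance premium: $286.07
Union dues: $192.89
Group life insurance premium: $151.52
Total deductions = $181.67 + $227.69 + $341.54 + $99.62 + $30.28 + $9.08 + $286.07 + $192.89 + $151.52 = $1,520.36
Net pay = $3,027.84 − $1,520.36 = $1,507.48

$1,507.48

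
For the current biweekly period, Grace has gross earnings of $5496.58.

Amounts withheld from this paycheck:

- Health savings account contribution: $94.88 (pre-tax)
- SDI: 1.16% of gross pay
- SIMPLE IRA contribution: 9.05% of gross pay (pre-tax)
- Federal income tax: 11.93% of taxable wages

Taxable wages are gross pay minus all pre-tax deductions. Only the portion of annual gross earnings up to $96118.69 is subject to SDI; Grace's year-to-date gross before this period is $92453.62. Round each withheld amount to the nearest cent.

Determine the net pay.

SIMPLE IRA contribution: $5496.58 × 0.0905 = $497.44
Health savings account contribution: $94.88
Pre-tax total = $497.44 + $94.88 = $592.32
Taxable wages = $5496.58 − $592.32 = $4904.26
Federal income tax: $4904.26 × 0.1193 = $585.08
SDI: only $96118.69 − $92453.62 = $3665.07 of this check is subject → $3665.07 × 0.0116 = $42.51
Total deductions = $497.44 + $94.88 + $585.08 + $42.51 = $1219.91
Net pay = $5496.58 − $1219.91 = $4276.67

$4276.67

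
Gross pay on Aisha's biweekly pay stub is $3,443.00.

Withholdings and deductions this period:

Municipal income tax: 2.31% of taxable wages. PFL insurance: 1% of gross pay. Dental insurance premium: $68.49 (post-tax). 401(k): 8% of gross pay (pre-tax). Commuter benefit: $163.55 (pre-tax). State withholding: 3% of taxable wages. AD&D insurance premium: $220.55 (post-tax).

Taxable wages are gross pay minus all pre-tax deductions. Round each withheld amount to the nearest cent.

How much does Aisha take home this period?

Commuter benefit: $163.55
401(k): $3,443.00 × 0.08 = $275.44
Pre-tax total = $163.55 + $275.44 = $438.99
Taxable wages = $3,443.00 − $438.99 = $3,004.01
Municipal income tax: $3,004.01 × 0.0231 = $69.39
State withholding: $3,004.01 × 0.03 = $90.12
PFL insurance: $3,443.00 × 0.01 = $34.43
Dental insurance premium: $68.49
AD&D insurance premium: $220.55
Total deductions = $163.55 + $275.44 + $69.39 + $90.12 + $34.43 + $68.49 + $220.55 = $921.97
Net pay = $3,443.00 − $921.97 = $2,521.03

$2,521.03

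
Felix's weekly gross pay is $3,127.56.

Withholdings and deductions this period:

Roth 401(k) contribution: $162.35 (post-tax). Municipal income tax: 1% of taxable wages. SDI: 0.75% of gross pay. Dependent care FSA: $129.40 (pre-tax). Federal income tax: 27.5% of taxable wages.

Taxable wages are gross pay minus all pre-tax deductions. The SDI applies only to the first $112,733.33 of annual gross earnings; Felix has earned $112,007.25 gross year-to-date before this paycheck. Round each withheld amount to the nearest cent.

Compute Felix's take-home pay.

Dependent care FSA: $129.40
Taxable wages = $3,127.56 − $129.40 = $2,998.16
Municipal income tax: $2,998.16 × 0.01 = $29.98
Federal income tax: $2,998.16 × 0.275 = $824.49
SDI: only $112,733.33 − $112,007.25 = $726.08 of this check is subject → $726.08 × 0.0075 = $5.45
Roth 401(k) contribution: $162.35
Total deductions = $129.40 + $29.98 + $824.49 + $5.45 + $162.35 = $1,151.67
Net pay = $3,127.56 − $1,151.67 = $1,975.89

$1,975.89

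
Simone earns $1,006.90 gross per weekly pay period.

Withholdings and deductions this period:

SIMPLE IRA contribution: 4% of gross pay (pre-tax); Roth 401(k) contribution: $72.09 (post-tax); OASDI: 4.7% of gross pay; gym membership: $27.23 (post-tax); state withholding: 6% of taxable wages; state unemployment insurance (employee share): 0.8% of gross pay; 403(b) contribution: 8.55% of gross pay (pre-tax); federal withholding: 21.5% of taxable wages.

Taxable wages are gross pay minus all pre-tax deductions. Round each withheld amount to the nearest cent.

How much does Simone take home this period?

$483.69

SIMPLE IRA contribution: $1,006.90 × 0.04 = $40.28
403(b) contribution: $1,006.90 × 0.0855 = $86.09
Pre-tax total = $40.28 + $86.09 = $126.37
Taxable wages = $1,006.90 − $126.37 = $880.53
State withholding: $880.53 × 0.06 = $52.83
Federal withholding: $880.53 × 0.215 = $189.31
State unemployment insurance (employee share): $1,006.90 × 0.008 = $8.06
OASDI: $1,006.90 × 0.047 = $47.32
Roth 401(k) contribution: $72.09
Gym membership: $27.23
Total deductions = $40.28 + $86.09 + $52.83 + $189.31 + $8.06 + $47.32 + $72.09 + $27.23 = $523.21
Net pay = $1,006.90 − $523.21 = $483.69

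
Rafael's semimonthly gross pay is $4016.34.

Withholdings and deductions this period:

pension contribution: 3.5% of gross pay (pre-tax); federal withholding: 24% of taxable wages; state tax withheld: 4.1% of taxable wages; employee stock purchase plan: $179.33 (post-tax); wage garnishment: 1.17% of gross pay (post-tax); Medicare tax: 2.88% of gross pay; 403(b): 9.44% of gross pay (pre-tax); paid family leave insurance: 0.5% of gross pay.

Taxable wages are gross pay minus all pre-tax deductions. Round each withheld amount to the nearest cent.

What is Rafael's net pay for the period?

$2152.01

Pension contribution: $4016.34 × 0.035 = $140.57
403(b): $4016.34 × 0.0944 = $379.14
Pre-tax total = $140.57 + $379.14 = $519.71
Taxable wages = $4016.34 − $519.71 = $3496.63
State tax withheld: $3496.63 × 0.041 = $143.36
Federal withholding: $3496.63 × 0.24 = $839.19
Paid family leave insurance: $4016.34 × 0.005 = $20.08
Medicare tax: $4016.34 × 0.0288 = $115.67
Employee stock purchase plan: $179.33
Wage garnishment: $4016.34 × 0.0117 = $46.99
Total deductions = $140.57 + $379.14 + $143.36 + $839.19 + $20.08 + $115.67 + $179.33 + $46.99 = $1864.33
Net pay = $4016.34 − $1864.33 = $2152.01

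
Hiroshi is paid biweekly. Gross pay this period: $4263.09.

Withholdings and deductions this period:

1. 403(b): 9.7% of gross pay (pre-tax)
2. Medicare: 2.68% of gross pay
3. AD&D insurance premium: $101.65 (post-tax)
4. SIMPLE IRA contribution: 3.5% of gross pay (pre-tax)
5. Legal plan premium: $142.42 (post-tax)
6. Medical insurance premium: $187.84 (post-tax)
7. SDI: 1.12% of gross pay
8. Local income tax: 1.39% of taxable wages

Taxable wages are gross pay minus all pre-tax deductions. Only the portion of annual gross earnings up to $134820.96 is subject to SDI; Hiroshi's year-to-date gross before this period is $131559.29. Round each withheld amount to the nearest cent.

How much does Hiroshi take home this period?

$3066.23

403(b): $4263.09 × 0.097 = $413.52
SIMPLE IRA contribution: $4263.09 × 0.035 = $149.21
Pre-tax total = $413.52 + $149.21 = $562.73
Taxable wages = $4263.09 − $562.73 = $3700.36
Local income tax: $3700.36 × 0.0139 = $51.44
SDI: only $134820.96 − $131559.29 = $3261.67 of this check is subject → $3261.67 × 0.0112 = $36.53
Medicare: $4263.09 × 0.0268 = $114.25
AD&D insurance premium: $101.65
Legal plan premium: $142.42
Medical insurance premium: $187.84
Total deductions = $413.52 + $149.21 + $51.44 + $36.53 + $114.25 + $101.65 + $142.42 + $187.84 = $1196.86
Net pay = $4263.09 − $1196.86 = $3066.23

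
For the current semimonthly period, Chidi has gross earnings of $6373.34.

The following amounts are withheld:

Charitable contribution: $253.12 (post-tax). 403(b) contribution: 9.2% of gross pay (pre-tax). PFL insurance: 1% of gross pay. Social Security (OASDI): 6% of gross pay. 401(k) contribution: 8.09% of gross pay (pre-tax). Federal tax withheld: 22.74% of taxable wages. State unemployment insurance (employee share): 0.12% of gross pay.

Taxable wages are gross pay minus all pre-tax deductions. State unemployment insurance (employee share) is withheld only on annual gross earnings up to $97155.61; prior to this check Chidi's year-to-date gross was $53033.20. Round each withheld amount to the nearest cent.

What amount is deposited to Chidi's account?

$3365.78

401(k) contribution: $6373.34 × 0.0809 = $515.60
403(b) contribution: $6373.34 × 0.092 = $586.35
Pre-tax total = $515.60 + $586.35 = $1101.95
Taxable wages = $6373.34 − $1101.95 = $5271.39
Federal tax withheld: $5271.39 × 0.2274 = $1198.71
PFL insurance: $6373.34 × 0.01 = $63.73
Social Security (OASDI): $6373.34 × 0.06 = $382.40
State unemployment insurance (employee share): cap not yet reached, full $6373.34 is subject → $6373.34 × 0.0012 = $7.65
Charitable contribution: $253.12
Total deductions = $515.60 + $586.35 + $1198.71 + $63.73 + $382.40 + $7.65 + $253.12 = $3007.56
Net pay = $6373.34 − $3007.56 = $3365.78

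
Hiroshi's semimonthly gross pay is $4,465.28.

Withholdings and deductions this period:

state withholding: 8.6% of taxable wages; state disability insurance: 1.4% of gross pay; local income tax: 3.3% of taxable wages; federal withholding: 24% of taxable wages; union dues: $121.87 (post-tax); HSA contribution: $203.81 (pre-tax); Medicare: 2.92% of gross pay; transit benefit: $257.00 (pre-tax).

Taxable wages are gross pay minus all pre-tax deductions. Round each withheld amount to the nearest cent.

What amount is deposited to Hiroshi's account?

$2,252.10

Transit benefit: $257.00
HSA contribution: $203.81
Pre-tax total = $257.00 + $203.81 = $460.81
Taxable wages = $4,465.28 − $460.81 = $4,004.47
Federal withholding: $4,004.47 × 0.24 = $961.07
State withholding: $4,004.47 × 0.086 = $344.38
Local income tax: $4,004.47 × 0.033 = $132.15
State disability insurance: $4,465.28 × 0.014 = $62.51
Medicare: $4,465.28 × 0.0292 = $130.39
Union dues: $121.87
Total deductions = $257.00 + $203.81 + $961.07 + $344.38 + $132.15 + $62.51 + $130.39 + $121.87 = $2,213.18
Net pay = $4,465.28 − $2,213.18 = $2,252.10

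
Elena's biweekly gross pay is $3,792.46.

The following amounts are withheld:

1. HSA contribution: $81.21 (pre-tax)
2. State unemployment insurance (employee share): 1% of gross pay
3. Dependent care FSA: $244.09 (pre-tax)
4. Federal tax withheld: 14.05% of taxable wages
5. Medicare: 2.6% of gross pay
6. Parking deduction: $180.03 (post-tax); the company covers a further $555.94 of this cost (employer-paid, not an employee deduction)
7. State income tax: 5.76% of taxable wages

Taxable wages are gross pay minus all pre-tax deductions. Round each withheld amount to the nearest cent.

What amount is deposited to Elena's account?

HSA contribution: $81.21
Dependent care FSA: $244.09
Pre-tax total = $81.21 + $244.09 = $325.30
Taxable wages = $3,792.46 − $325.30 = $3,467.16
State income tax: $3,467.16 × 0.0576 = $199.71
Federal tax withheld: $3,467.16 × 0.1405 = $487.14
State unemployment insurance (employee share): $3,792.46 × 0.01 = $37.92
Medicare: $3,792.46 × 0.026 = $98.60
Parking deduction: $180.03
(Employer's $555.94 toward parking deduction is not withheld from the employee.)
Total deductions = $81.21 + $244.09 + $199.71 + $487.14 + $37.92 + $98.60 + $180.03 = $1,328.70
Net pay = $3,792.46 − $1,328.70 = $2,463.76

$2,463.76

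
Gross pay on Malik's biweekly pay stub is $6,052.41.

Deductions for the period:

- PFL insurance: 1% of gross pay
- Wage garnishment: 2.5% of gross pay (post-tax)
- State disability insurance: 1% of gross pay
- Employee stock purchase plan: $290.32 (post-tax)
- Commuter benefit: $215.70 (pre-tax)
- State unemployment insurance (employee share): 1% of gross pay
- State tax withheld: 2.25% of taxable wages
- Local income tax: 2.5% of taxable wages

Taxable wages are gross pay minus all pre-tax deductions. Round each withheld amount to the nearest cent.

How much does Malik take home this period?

Commuter benefit: $215.70
Taxable wages = $6,052.41 − $215.70 = $5,836.71
Local income tax: $5,836.71 × 0.025 = $145.92
State tax withheld: $5,836.71 × 0.0225 = $131.33
PFL insurance: $6,052.41 × 0.01 = $60.52
State disability insurance: $6,052.41 × 0.01 = $60.52
State unemployment insurance (employee share): $6,052.41 × 0.01 = $60.52
Employee stock purchase plan: $290.32
Wage garnishment: $6,052.41 × 0.025 = $151.31
Total deductions = $215.70 + $145.92 + $131.33 + $60.52 + $60.52 + $60.52 + $290.32 + $151.31 = $1,116.14
Net pay = $6,052.41 − $1,116.14 = $4,936.27

$4,936.27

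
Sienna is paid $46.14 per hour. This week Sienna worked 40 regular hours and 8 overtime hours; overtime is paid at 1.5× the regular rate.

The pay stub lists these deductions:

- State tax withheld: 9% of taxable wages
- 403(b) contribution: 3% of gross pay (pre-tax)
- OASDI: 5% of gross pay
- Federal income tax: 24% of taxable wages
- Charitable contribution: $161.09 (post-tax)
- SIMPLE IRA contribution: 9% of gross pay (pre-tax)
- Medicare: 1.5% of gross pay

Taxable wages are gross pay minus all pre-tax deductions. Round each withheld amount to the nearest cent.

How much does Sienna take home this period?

$1,097.57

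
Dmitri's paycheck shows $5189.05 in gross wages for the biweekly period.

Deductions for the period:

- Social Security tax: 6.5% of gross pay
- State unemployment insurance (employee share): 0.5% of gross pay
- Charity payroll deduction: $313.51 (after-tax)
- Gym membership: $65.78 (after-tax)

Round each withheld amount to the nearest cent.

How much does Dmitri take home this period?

State unemployment insurance (employee share): $5189.05 × 0.005 = $25.95
Social Security tax: $5189.05 × 0.065 = $337.29
Charity payroll deduction: $313.51
Gym membership: $65.78
Total deductions = $25.95 + $337.29 + $313.51 + $65.78 = $742.53
Net pay = $5189.05 − $742.53 = $4446.52

$4446.52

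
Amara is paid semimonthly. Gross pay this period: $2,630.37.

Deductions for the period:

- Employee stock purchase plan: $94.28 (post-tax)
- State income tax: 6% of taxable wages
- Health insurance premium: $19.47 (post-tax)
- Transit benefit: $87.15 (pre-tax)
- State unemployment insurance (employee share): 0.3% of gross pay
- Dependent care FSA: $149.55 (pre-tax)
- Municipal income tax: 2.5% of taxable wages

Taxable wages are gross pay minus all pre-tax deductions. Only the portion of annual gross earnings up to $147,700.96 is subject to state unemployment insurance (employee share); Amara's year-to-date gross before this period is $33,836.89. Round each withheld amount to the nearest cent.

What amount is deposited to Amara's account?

$2,068.57

Transit benefit: $87.15
Dependent care FSA: $149.55
Pre-tax total = $87.15 + $149.55 = $236.70
Taxable wages = $2,630.37 − $236.70 = $2,393.67
State income tax: $2,393.67 × 0.06 = $143.62
Municipal income tax: $2,393.67 × 0.025 = $59.84
State unemployment insurance (employee share): cap not yet reached, full $2,630.37 is subject → $2,630.37 × 0.003 = $7.89
Employee stock purchase plan: $94.28
Health insurance premium: $19.47
Total deductions = $87.15 + $149.55 + $143.62 + $59.84 + $7.89 + $94.28 + $19.47 = $561.80
Net pay = $2,630.37 − $561.80 = $2,068.57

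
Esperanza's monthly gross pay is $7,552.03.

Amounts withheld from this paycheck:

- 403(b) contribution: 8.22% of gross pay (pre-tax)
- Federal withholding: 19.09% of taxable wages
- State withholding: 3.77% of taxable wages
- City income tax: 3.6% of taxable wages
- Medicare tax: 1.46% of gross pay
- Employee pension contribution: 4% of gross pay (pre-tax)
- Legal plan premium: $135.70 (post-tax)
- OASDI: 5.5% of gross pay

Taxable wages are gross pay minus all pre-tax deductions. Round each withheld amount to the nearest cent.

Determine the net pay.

Employee pension contribution: $7,552.03 × 0.04 = $302.08
403(b) contribution: $7,552.03 × 0.0822 = $620.78
Pre-tax total = $302.08 + $620.78 = $922.86
Taxable wages = $7,552.03 − $922.86 = $6,629.17
Federal withholding: $6,629.17 × 0.1909 = $1,265.51
State withholding: $6,629.17 × 0.0377 = $249.92
City income tax: $6,629.17 × 0.036 = $238.65
Medicare tax: $7,552.03 × 0.0146 = $110.26
OASDI: $7,552.03 × 0.055 = $415.36
Legal plan premium: $135.70
Total deductions = $302.08 + $620.78 + $1,265.51 + $249.92 + $238.65 + $110.26 + $415.36 + $135.70 = $3,338.26
Net pay = $7,552.03 − $3,338.26 = $4,213.77

$4,213.77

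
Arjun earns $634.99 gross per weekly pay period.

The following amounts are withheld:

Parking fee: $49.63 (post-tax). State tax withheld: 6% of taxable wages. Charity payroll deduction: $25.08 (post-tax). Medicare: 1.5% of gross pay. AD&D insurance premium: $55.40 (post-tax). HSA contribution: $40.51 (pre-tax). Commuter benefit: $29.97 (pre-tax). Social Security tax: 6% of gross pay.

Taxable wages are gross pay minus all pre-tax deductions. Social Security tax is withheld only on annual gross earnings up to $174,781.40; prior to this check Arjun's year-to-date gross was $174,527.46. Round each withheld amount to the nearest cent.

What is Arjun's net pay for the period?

Commuter benefit: $29.97
HSA contribution: $40.51
Pre-tax total = $29.97 + $40.51 = $70.48
Taxable wages = $634.99 − $70.48 = $564.51
State tax withheld: $564.51 × 0.06 = $33.87
Medicare: $634.99 × 0.015 = $9.52
Social Security tax: only $174,781.40 − $174,527.46 = $253.94 of this check is subject → $253.94 × 0.06 = $15.24
AD&D insurance premium: $55.40
Charity payroll deduction: $25.08
Parking fee: $49.63
Total deductions = $29.97 + $40.51 + $33.87 + $9.52 + $15.24 + $55.40 + $25.08 + $49.63 = $259.22
Net pay = $634.99 − $259.22 = $375.77

$375.77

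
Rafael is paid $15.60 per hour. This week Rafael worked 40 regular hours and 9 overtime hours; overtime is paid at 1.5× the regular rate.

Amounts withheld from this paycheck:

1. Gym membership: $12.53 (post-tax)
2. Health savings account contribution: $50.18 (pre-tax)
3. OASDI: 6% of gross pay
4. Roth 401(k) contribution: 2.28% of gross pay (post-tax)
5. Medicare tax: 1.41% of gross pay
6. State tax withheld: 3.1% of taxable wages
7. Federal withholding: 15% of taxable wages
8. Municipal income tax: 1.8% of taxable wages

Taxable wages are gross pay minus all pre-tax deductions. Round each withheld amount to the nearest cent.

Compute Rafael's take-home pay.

Regular pay: 40 × $15.60 = $624.00
Overtime pay: 9 × $15.60 × 1.5 = $210.60
Gross pay = $624.00 + $210.60 = $834.60
Health savings account contribution: $50.18
Taxable wages = $834.60 − $50.18 = $784.42
Municipal income tax: $784.42 × 0.018 = $14.12
State tax withheld: $784.42 × 0.031 = $24.32
Federal withholding: $784.42 × 0.15 = $117.66
OASDI: $834.60 × 0.06 = $50.08
Medicare tax: $834.60 × 0.0141 = $11.77
Gym membership: $12.53
Roth 401(k) contribution: $834.60 × 0.0228 = $19.03
Total deductions = $50.18 + $14.12 + $24.32 + $117.66 + $50.08 + $11.77 + $12.53 + $19.03 = $299.69
Net pay = $834.60 − $299.69 = $534.91

$534.91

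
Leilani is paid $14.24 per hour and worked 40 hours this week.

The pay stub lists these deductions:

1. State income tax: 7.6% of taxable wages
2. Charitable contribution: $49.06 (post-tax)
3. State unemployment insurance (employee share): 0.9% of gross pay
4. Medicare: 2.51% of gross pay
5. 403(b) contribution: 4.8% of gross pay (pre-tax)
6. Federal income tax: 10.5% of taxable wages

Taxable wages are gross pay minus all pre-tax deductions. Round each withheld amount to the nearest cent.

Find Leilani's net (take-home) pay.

$375.62

Gross pay: 40 × $14.24 = $569.60
403(b) contribution: $569.60 × 0.048 = $27.34
Taxable wages = $569.60 − $27.34 = $542.26
State income tax: $542.26 × 0.076 = $41.21
Federal income tax: $542.26 × 0.105 = $56.94
Medicare: $569.60 × 0.0251 = $14.30
State unemployment insurance (employee share): $569.60 × 0.009 = $5.13
Charitable contribution: $49.06
Total deductions = $27.34 + $41.21 + $56.94 + $14.30 + $5.13 + $49.06 = $193.98
Net pay = $569.60 − $193.98 = $375.62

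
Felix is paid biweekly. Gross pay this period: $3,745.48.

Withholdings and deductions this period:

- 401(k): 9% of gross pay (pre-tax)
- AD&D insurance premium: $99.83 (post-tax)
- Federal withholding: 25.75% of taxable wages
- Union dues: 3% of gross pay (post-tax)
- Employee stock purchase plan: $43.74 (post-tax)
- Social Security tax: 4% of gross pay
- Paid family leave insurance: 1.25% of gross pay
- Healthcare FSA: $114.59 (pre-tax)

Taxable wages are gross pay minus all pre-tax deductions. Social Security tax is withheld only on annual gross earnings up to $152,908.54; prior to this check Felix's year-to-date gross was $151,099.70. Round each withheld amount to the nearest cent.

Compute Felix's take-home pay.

Healthcare FSA: $114.59
401(k): $3,745.48 × 0.09 = $337.09
Pre-tax total = $114.59 + $337.09 = $451.68
Taxable wages = $3,745.48 − $451.68 = $3,293.80
Federal withholding: $3,293.80 × 0.2575 = $848.15
Paid family leave insurance: $3,745.48 × 0.0125 = $46.82
Social Security tax: only $152,908.54 − $151,099.70 = $1,808.84 of this check is subject → $1,808.84 × 0.04 = $72.35
Union dues: $3,745.48 × 0.03 = $112.36
AD&D insurance premium: $99.83
Employee stock purchase plan: $43.74
Total deductions = $114.59 + $337.09 + $848.15 + $46.82 + $72.35 + $112.36 + $99.83 + $43.74 = $1,674.93
Net pay = $3,745.48 − $1,674.93 = $2,070.55

$2,070.55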